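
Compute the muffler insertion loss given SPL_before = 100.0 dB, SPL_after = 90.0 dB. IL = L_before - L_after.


Insertion loss = SPL without muffler - SPL with muffler
IL = 100.0 - 90.0 = 10 dB


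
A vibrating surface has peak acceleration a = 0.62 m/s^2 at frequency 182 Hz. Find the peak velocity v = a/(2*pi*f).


omega = 2*pi*f = 2*pi*182 = 1143.54 rad/s
v = a / omega = 0.62 / 1143.54 = 0.00054218 m/s


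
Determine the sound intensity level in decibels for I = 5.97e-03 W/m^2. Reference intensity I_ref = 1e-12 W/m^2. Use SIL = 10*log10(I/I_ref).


I / I_ref = 5.97e-03 / 1e-12 = 5.97e+09
SIL = 10 * log10(5.97e+09) = 97.76 dB


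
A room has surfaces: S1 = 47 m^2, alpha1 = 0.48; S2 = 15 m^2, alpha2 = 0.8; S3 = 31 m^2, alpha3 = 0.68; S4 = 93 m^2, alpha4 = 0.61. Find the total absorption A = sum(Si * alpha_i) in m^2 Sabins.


47 * 0.48 = 22.56
15 * 0.8 = 12
31 * 0.68 = 21.08
93 * 0.61 = 56.73
A_total = 22.56 + 12 + 21.08 + 56.73 = 112.37 m^2


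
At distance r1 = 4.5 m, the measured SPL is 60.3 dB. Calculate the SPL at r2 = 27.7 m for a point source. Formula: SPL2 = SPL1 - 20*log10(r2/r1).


r2/r1 = 27.7/4.5 = 6.15556
Correction = 20*log10(6.15556) = 15.7854 dB
SPL2 = 60.3 - 15.7854 = 44.515 dB


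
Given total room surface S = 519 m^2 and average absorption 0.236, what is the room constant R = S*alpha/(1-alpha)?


R = 519 * 0.236 / (1 - 0.236) = 160.32 m^2


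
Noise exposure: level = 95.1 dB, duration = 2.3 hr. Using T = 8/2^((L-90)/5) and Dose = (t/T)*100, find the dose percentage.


T_allowed = 8 / 2^((95.1 - 90)/5) = 3.94493 hr
Dose = 2.3 / 3.94493 * 100 = 58.303 %


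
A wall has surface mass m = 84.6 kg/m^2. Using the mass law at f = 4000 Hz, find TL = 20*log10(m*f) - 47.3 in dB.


m * f = 84.6 * 4000 = 338400
20*log10(338400) = 110.589 dB
TL = 110.589 - 47.3 = 63.289 dB


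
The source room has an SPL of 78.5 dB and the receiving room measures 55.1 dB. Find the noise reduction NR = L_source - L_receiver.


NR = L_source - L_receiver (difference between source and receiving room levels)
NR = 78.5 - 55.1 = 23.4 dB


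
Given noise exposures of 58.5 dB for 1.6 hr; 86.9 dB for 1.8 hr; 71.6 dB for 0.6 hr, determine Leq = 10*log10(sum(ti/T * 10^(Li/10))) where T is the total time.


T_total = 1.6 + 1.8 + 0.6 = 4.0 hr
(1.6/4.0) * 10^(58.5/10) = 283178
(1.8/4.0) * 10^(86.9/10) = 2.204e+08
(0.6/4.0) * 10^(71.6/10) = 2.16816e+06
Sum = 283178 + 2.204e+08 + 2.16816e+06 = 2.22851e+08
Leq = 10*log10(2.22851e+08) = 83.48 dB


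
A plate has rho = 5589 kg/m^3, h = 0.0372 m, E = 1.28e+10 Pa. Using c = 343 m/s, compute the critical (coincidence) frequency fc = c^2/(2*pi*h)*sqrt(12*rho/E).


12*rho/E = 12*5589/1.28e+10 = 5.23969e-06
sqrt(12*rho/E) = sqrt(5.23969e-06) = 0.00228904
c^2/(2*pi*h) = 343^2/(2*pi*0.0372) = 503345
fc = 503345 * 0.00228904 = 1152.2 Hz


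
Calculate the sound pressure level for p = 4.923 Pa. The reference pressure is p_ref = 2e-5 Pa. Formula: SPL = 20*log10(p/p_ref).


p / p_ref = 4.923 / 2e-5 = 246150
SPL = 20 * log10(246150) = 107.82 dB


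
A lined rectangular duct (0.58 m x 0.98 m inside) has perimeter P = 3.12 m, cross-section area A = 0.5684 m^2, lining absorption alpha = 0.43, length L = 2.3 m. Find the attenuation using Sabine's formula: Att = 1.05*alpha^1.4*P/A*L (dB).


alpha^1.4 = 0.43^1.4 = 0.3068
Attenuation rate = 1.05 * alpha^1.4 * P / A
= 1.05 * 0.3068 * 3.12 / 0.5684 = 1.76826 dB/m
Total Att = 1.76826 * 2.3 = 4.067 dB


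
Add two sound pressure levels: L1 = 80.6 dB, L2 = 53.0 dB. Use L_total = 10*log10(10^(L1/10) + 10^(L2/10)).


10^(80.6/10) = 1.14815e+08
10^(53.0/10) = 199526
Sum = 1.14815e+08 + 199526 = 1.15015e+08
L_total = 10*log10(1.15015e+08) = 80.608 dB


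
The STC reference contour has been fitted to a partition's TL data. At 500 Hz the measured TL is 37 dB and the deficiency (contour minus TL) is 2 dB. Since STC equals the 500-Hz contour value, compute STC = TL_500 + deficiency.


By ASTM E413, STC = value of the fitted reference contour at 500 Hz.
Contour value at 500 Hz = TL_500 + deficiency = 37 + 2 = 39
STC = 39


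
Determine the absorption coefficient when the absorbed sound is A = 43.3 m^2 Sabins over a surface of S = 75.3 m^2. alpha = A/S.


Absorption coefficient = absorbed power / incident power
alpha = A / S = 43.3 / 75.3 = 0.57503


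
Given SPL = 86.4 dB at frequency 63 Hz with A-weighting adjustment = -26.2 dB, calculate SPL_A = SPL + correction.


A-weighting table: 63 Hz -> -26.2 dB correction
SPL_A = SPL + correction = 86.4 + (-26.2) = 60.2 dBA


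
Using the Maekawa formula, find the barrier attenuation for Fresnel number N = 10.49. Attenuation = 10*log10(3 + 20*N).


3 + 20*N = 3 + 20*10.49 = 212.8
Att = 10*log10(212.8) = 23.28 dB


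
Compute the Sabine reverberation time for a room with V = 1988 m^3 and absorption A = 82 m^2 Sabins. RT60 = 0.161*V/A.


RT60 = 0.161 * 1988 / 82 = 3.9033 s


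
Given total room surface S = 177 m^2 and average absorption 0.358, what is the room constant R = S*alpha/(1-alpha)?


R = 177 * 0.358 / (1 - 0.358) = 98.701 m^2


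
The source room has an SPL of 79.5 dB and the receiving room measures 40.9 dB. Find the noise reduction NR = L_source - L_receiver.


NR = L_source - L_receiver (difference between source and receiving room levels)
NR = 79.5 - 40.9 = 38.6 dB


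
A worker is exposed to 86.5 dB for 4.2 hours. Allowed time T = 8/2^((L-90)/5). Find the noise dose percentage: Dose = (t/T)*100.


T_allowed = 8 / 2^((86.5 - 90)/5) = 12.996 hr
Dose = 4.2 / 12.996 * 100 = 32.318 %


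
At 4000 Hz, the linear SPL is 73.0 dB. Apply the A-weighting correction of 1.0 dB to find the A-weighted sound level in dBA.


A-weighting table: 4000 Hz -> 1.0 dB correction
SPL_A = SPL + correction = 73.0 + (1.0) = 74 dBA


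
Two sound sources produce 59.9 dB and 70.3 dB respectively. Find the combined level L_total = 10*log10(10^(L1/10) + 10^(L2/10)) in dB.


10^(59.9/10) = 977237
10^(70.3/10) = 1.07152e+07
Sum = 977237 + 1.07152e+07 = 1.16924e+07
L_total = 10*log10(1.16924e+07) = 70.679 dB


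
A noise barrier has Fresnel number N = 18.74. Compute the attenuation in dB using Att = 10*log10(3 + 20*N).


3 + 20*N = 3 + 20*18.74 = 377.8
Att = 10*log10(377.8) = 25.773 dB


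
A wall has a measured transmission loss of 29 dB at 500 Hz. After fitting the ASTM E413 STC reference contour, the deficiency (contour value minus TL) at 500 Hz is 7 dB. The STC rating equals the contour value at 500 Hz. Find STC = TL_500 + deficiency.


By ASTM E413, STC = value of the fitted reference contour at 500 Hz.
Contour value at 500 Hz = TL_500 + deficiency = 29 + 7 = 36
STC = 36


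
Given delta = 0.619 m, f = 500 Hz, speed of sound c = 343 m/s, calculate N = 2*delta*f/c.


N = 2*delta*f/c = 2*delta/lambda, where lambda = c/f
lambda = 343 / 500 = 0.686 m
N = 2 * 0.619 / 0.686 = 1.8047


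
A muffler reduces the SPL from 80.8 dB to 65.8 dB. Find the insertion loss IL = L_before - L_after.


Insertion loss = SPL without muffler - SPL with muffler
IL = 80.8 - 65.8 = 15 dB


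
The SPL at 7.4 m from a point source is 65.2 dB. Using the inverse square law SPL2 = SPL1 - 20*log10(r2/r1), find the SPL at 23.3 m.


r2/r1 = 23.3/7.4 = 3.14865
Correction = 20*log10(3.14865) = 9.96249 dB
SPL2 = 65.2 - 9.96249 = 55.238 dB


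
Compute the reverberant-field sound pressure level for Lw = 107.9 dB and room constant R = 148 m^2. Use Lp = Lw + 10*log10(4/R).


4/R = 4/148 = 0.027027
Lp = 107.9 + 10*log10(0.027027) = 92.218 dB


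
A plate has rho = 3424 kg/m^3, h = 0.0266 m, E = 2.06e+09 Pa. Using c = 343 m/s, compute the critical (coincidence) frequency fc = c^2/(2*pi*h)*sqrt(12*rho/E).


12*rho/E = 12*3424/2.06e+09 = 1.99456e-05
sqrt(12*rho/E) = sqrt(1.99456e-05) = 0.00446605
c^2/(2*pi*h) = 343^2/(2*pi*0.0266) = 703926
fc = 703926 * 0.00446605 = 3143.8 Hz


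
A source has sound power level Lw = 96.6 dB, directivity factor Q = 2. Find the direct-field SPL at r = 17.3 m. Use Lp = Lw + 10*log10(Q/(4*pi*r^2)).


4*pi*r^2 = 4*pi*17.3^2 = 3760.99 m^2
Q / (4*pi*r^2) = 2 / 3760.99 = 0.000531775
Lp = 96.6 + 10*log10(0.000531775) = 63.857 dB


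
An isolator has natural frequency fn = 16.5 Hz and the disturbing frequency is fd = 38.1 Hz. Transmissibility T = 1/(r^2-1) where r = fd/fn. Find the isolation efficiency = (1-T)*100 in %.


r = 38.1 / 16.5 = 2.30909
r^2 - 1 = 2.30909^2 - 1 = 4.3319
T = 1/4.3319 = 0.230846
Efficiency = (1 - 0.230846)*100 = 76.915 %


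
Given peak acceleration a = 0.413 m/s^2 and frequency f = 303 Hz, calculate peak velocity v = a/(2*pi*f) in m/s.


omega = 2*pi*f = 2*pi*303 = 1903.81 rad/s
v = a / omega = 0.413 / 1903.81 = 0.00021693 m/s


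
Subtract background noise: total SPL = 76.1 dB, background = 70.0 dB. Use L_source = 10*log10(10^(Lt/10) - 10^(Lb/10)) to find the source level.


10^(76.1/10) = 4.0738e+07
10^(70.0/10) = 1e+07
Difference = 4.0738e+07 - 1e+07 = 3.0738e+07
L_source = 10*log10(3.0738e+07) = 74.877 dB


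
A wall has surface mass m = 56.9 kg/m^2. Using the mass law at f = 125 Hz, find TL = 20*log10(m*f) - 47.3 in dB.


m * f = 56.9 * 125 = 7112.5
20*log10(7112.5) = 77.0404 dB
TL = 77.0404 - 47.3 = 29.74 dB


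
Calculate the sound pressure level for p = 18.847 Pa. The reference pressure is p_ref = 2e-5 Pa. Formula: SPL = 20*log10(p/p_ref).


p / p_ref = 18.847 / 2e-5 = 942350
SPL = 20 * log10(942350) = 119.48 dB


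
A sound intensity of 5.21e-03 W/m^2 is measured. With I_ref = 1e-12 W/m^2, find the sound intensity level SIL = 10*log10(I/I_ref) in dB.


I / I_ref = 5.21e-03 / 1e-12 = 5.21e+09
SIL = 10 * log10(5.21e+09) = 97.168 dB


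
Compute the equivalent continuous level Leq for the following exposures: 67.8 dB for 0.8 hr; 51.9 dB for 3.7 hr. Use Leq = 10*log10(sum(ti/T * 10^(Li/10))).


T_total = 0.8 + 3.7 = 4.5 hr
(0.8/4.5) * 10^(67.8/10) = 1.07122e+06
(3.7/4.5) * 10^(51.9/10) = 127347
Sum = 1.07122e+06 + 127347 = 1.19857e+06
Leq = 10*log10(1.19857e+06) = 60.787 dB


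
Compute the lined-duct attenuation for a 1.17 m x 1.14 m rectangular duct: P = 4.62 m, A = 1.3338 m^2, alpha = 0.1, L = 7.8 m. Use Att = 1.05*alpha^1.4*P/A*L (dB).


alpha^1.4 = 0.1^1.4 = 0.0398107
Attenuation rate = 1.05 * alpha^1.4 * P / A
= 1.05 * 0.0398107 * 4.62 / 1.3338 = 0.144791 dB/m
Total Att = 0.144791 * 7.8 = 1.1294 dB


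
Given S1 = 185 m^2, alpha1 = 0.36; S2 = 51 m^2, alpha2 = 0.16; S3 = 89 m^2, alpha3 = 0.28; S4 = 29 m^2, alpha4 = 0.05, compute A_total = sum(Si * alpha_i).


185 * 0.36 = 66.6
51 * 0.16 = 8.16
89 * 0.28 = 24.92
29 * 0.05 = 1.45
A_total = 66.6 + 8.16 + 24.92 + 1.45 = 101.13 m^2


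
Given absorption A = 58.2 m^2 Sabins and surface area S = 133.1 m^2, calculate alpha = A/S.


Absorption coefficient = absorbed power / incident power
alpha = A / S = 58.2 / 133.1 = 0.43727


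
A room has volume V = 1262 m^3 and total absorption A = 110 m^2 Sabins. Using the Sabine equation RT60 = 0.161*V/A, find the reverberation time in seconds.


RT60 = 0.161 * 1262 / 110 = 1.8471 s


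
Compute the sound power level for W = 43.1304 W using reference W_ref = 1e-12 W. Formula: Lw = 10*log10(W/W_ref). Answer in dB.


W / W_ref = 43.1304 / 1e-12 = 4.31304e+13
Lw = 10 * log10(4.31304e+13) = 136.35 dB


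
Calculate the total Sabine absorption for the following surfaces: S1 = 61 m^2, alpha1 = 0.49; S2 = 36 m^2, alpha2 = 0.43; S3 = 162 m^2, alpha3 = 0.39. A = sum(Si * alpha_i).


61 * 0.49 = 29.89
36 * 0.43 = 15.48
162 * 0.39 = 63.18
A_total = 29.89 + 15.48 + 63.18 = 108.55 m^2


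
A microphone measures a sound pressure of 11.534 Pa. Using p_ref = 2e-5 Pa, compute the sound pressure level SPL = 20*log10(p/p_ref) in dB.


p / p_ref = 11.534 / 2e-5 = 576700
SPL = 20 * log10(576700) = 115.22 dB


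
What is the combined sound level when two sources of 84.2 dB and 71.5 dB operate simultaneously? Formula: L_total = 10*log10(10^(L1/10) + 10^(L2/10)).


10^(84.2/10) = 2.63027e+08
10^(71.5/10) = 1.41254e+07
Sum = 2.63027e+08 + 1.41254e+07 = 2.77152e+08
L_total = 10*log10(2.77152e+08) = 84.427 dB


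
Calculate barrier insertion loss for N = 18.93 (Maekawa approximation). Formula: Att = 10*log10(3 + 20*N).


3 + 20*N = 3 + 20*18.93 = 381.6
Att = 10*log10(381.6) = 25.816 dB


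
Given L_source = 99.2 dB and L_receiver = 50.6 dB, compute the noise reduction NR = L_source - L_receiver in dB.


NR = L_source - L_receiver (difference between source and receiving room levels)
NR = 99.2 - 50.6 = 48.6 dB


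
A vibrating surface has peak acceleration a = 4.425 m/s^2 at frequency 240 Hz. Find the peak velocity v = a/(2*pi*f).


omega = 2*pi*f = 2*pi*240 = 1507.96 rad/s
v = a / omega = 4.425 / 1507.96 = 0.0029344 m/s


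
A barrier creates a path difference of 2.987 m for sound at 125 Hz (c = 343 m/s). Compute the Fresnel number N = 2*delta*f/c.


N = 2*delta*f/c = 2*delta/lambda, where lambda = c/f
lambda = 343 / 125 = 2.744 m
N = 2 * 2.987 / 2.744 = 2.1771


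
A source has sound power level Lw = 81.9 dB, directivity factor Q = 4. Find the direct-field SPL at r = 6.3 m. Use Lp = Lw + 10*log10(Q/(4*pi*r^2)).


4*pi*r^2 = 4*pi*6.3^2 = 498.759 m^2
Q / (4*pi*r^2) = 4 / 498.759 = 0.00801991
Lp = 81.9 + 10*log10(0.00801991) = 60.942 dB


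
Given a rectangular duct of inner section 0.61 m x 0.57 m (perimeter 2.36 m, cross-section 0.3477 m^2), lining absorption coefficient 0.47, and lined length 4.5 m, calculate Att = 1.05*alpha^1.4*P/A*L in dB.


alpha^1.4 = 0.47^1.4 = 0.347486
Attenuation rate = 1.05 * alpha^1.4 * P / A
= 1.05 * 0.347486 * 2.36 / 0.3477 = 2.47647 dB/m
Total Att = 2.47647 * 4.5 = 11.144 dB


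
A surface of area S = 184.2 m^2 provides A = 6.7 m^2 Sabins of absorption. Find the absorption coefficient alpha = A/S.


Absorption coefficient = absorbed power / incident power
alpha = A / S = 6.7 / 184.2 = 0.036374


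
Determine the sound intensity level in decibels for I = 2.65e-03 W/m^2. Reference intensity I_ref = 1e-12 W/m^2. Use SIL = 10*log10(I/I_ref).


I / I_ref = 2.65e-03 / 1e-12 = 2.65e+09
SIL = 10 * log10(2.65e+09) = 94.232 dB


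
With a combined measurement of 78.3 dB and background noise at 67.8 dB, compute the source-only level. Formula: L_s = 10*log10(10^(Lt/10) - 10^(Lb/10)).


10^(78.3/10) = 6.76083e+07
10^(67.8/10) = 6.0256e+06
Difference = 6.76083e+07 - 6.0256e+06 = 6.15827e+07
L_source = 10*log10(6.15827e+07) = 77.895 dB


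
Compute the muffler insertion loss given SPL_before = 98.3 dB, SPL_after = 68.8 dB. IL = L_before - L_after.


Insertion loss = SPL without muffler - SPL with muffler
IL = 98.3 - 68.8 = 29.5 dB


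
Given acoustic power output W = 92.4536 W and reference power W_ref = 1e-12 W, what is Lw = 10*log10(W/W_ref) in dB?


W / W_ref = 92.4536 / 1e-12 = 9.24536e+13
Lw = 10 * log10(9.24536e+13) = 139.66 dB


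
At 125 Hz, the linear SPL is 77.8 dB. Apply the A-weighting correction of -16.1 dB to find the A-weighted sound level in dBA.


A-weighting table: 125 Hz -> -16.1 dB correction
SPL_A = SPL + correction = 77.8 + (-16.1) = 61.7 dBA


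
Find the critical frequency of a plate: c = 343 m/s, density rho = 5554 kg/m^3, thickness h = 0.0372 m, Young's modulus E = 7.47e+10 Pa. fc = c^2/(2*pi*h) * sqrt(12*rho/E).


12*rho/E = 12*5554/7.47e+10 = 8.92209e-07
sqrt(12*rho/E) = sqrt(8.92209e-07) = 0.000944568
c^2/(2*pi*h) = 343^2/(2*pi*0.0372) = 503345
fc = 503345 * 0.000944568 = 475.44 Hz


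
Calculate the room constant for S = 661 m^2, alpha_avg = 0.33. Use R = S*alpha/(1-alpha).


R = 661 * 0.33 / (1 - 0.33) = 325.57 m^2


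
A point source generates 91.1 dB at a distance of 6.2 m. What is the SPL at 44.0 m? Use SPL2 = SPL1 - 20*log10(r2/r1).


r2/r1 = 44.0/6.2 = 7.09677
Correction = 20*log10(7.09677) = 17.0212 dB
SPL2 = 91.1 - 17.0212 = 74.079 dB


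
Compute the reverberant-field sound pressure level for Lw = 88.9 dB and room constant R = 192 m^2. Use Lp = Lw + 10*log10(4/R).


4/R = 4/192 = 0.0208333
Lp = 88.9 + 10*log10(0.0208333) = 72.088 dB


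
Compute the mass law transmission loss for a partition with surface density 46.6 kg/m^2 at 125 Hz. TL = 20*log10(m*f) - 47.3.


m * f = 46.6 * 125 = 5825
20*log10(5825) = 75.3059 dB
TL = 75.3059 - 47.3 = 28.006 dB


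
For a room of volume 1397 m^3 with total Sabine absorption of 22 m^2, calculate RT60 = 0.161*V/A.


RT60 = 0.161 * 1397 / 22 = 10.223 s


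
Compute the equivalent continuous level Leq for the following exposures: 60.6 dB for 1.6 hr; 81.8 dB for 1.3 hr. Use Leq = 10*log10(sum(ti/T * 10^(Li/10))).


T_total = 1.6 + 1.3 = 2.9 hr
(1.6/2.9) * 10^(60.6/10) = 633464
(1.3/2.9) * 10^(81.8/10) = 6.78493e+07
Sum = 633464 + 6.78493e+07 = 6.84828e+07
Leq = 10*log10(6.84828e+07) = 78.356 dB


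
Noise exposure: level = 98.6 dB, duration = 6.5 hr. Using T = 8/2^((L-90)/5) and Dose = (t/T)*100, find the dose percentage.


T_allowed = 8 / 2^((98.6 - 90)/5) = 2.42839 hr
Dose = 6.5 / 2.42839 * 100 = 267.67 %


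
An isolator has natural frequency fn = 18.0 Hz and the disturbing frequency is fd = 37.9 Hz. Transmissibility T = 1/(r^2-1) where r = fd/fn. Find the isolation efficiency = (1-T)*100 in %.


r = 37.9 / 18.0 = 2.10556
r^2 - 1 = 2.10556^2 - 1 = 3.43338
T = 1/3.43338 = 0.291258
Efficiency = (1 - 0.291258)*100 = 70.874 %


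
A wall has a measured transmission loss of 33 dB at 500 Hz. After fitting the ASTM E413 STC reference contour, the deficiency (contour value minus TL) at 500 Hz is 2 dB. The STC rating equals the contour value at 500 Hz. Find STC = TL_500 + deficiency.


By ASTM E413, STC = value of the fitted reference contour at 500 Hz.
Contour value at 500 Hz = TL_500 + deficiency = 33 + 2 = 35
STC = 35


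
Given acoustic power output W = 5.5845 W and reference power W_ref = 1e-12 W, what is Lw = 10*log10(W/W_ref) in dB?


W / W_ref = 5.5845 / 1e-12 = 5.5845e+12
Lw = 10 * log10(5.5845e+12) = 127.47 dB


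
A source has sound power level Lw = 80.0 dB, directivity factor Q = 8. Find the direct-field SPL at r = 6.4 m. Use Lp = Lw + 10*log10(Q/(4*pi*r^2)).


4*pi*r^2 = 4*pi*6.4^2 = 514.719 m^2
Q / (4*pi*r^2) = 8 / 514.719 = 0.0155425
Lp = 80.0 + 10*log10(0.0155425) = 61.915 dB


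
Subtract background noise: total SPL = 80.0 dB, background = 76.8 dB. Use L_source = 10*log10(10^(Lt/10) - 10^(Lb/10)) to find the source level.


10^(80.0/10) = 1e+08
10^(76.8/10) = 4.7863e+07
Difference = 1e+08 - 4.7863e+07 = 5.2137e+07
L_source = 10*log10(5.2137e+07) = 77.171 dB


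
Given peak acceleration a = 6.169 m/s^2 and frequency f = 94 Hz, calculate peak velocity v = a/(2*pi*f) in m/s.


omega = 2*pi*f = 2*pi*94 = 590.619 rad/s
v = a / omega = 6.169 / 590.619 = 0.010445 m/s


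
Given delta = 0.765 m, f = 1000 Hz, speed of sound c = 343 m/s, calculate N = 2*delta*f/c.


N = 2*delta*f/c = 2*delta/lambda, where lambda = c/f
lambda = 343 / 1000 = 0.343 m
N = 2 * 0.765 / 0.343 = 4.4606


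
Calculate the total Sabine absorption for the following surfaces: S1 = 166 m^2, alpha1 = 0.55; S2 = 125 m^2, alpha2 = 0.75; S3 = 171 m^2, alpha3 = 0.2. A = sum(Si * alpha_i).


166 * 0.55 = 91.3
125 * 0.75 = 93.75
171 * 0.2 = 34.2
A_total = 91.3 + 93.75 + 34.2 = 219.25 m^2


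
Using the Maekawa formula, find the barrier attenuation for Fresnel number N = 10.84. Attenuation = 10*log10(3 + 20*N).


3 + 20*N = 3 + 20*10.84 = 219.8
Att = 10*log10(219.8) = 23.42 dB


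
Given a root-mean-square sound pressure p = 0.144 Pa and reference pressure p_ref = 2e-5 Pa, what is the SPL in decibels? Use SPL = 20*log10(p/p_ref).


p / p_ref = 0.144 / 2e-5 = 7200
SPL = 20 * log10(7200) = 77.147 dB


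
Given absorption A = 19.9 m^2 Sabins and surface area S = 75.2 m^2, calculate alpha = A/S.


Absorption coefficient = absorbed power / incident power
alpha = A / S = 19.9 / 75.2 = 0.26463


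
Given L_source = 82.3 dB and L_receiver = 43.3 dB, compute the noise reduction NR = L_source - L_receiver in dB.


NR = L_source - L_receiver (difference between source and receiving room levels)
NR = 82.3 - 43.3 = 39 dB


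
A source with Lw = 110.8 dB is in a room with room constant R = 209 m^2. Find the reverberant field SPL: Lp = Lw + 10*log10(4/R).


4/R = 4/209 = 0.0191388
Lp = 110.8 + 10*log10(0.0191388) = 93.619 dB


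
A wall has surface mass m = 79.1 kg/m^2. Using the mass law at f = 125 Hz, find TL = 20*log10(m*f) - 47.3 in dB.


m * f = 79.1 * 125 = 9887.5
20*log10(9887.5) = 79.9017 dB
TL = 79.9017 - 47.3 = 32.602 dB


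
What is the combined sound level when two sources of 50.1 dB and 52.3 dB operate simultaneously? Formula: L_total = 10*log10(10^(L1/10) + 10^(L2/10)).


10^(50.1/10) = 102329
10^(52.3/10) = 169824
Sum = 102329 + 169824 = 272153
L_total = 10*log10(272153) = 54.348 dB


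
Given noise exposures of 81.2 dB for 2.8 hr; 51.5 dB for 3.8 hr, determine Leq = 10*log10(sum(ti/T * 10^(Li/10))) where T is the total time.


T_total = 2.8 + 3.8 = 6.6 hr
(2.8/6.6) * 10^(81.2/10) = 5.5926e+07
(3.8/6.6) * 10^(51.5/10) = 81327.9
Sum = 5.5926e+07 + 81327.9 = 5.60073e+07
Leq = 10*log10(5.60073e+07) = 77.482 dB


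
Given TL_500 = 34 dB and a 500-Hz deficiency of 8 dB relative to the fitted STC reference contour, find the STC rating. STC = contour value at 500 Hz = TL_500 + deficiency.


By ASTM E413, STC = value of the fitted reference contour at 500 Hz.
Contour value at 500 Hz = TL_500 + deficiency = 34 + 8 = 42
STC = 42


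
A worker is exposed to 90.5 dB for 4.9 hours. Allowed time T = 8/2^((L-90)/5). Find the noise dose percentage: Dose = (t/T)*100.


T_allowed = 8 / 2^((90.5 - 90)/5) = 7.46426 hr
Dose = 4.9 / 7.46426 * 100 = 65.646 %


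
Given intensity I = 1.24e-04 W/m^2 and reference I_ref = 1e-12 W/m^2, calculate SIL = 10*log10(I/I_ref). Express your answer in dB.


I / I_ref = 1.24e-04 / 1e-12 = 1.24e+08
SIL = 10 * log10(1.24e+08) = 80.934 dB


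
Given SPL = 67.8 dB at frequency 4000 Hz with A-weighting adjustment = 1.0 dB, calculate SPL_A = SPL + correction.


A-weighting table: 4000 Hz -> 1.0 dB correction
SPL_A = SPL + correction = 67.8 + (1.0) = 68.8 dBA


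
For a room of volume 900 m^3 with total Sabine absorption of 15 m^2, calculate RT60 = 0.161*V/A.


RT60 = 0.161 * 900 / 15 = 9.66 s


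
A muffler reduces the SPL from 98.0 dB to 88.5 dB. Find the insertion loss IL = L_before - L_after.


Insertion loss = SPL without muffler - SPL with muffler
IL = 98.0 - 88.5 = 9.5 dB


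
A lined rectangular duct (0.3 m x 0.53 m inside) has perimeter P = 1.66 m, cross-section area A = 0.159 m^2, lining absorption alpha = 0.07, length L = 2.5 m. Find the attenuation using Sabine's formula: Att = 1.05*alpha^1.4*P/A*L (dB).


alpha^1.4 = 0.07^1.4 = 0.0241622
Attenuation rate = 1.05 * alpha^1.4 * P / A
= 1.05 * 0.0241622 * 1.66 / 0.159 = 0.264872 dB/m
Total Att = 0.264872 * 2.5 = 0.66218 dB


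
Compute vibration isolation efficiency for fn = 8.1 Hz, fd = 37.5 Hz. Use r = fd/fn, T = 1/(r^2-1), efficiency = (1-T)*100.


r = 37.5 / 8.1 = 4.62963
r^2 - 1 = 4.62963^2 - 1 = 20.4335
T = 1/20.4335 = 0.0489392
Efficiency = (1 - 0.0489392)*100 = 95.106 %


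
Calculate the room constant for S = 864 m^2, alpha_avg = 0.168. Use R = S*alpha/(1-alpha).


R = 864 * 0.168 / (1 - 0.168) = 174.46 m^2


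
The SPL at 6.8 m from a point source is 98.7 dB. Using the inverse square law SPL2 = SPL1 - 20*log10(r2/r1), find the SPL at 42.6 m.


r2/r1 = 42.6/6.8 = 6.26471
Correction = 20*log10(6.26471) = 15.938 dB
SPL2 = 98.7 - 15.938 = 82.762 dB


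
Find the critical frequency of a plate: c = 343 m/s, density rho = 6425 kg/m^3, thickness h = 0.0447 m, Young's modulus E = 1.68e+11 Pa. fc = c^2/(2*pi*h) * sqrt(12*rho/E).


12*rho/E = 12*6425/1.68e+11 = 4.58929e-07
sqrt(12*rho/E) = sqrt(4.58929e-07) = 0.000677443
c^2/(2*pi*h) = 343^2/(2*pi*0.0447) = 418891
fc = 418891 * 0.000677443 = 283.77 Hz


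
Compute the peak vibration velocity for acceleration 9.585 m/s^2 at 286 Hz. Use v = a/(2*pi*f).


omega = 2*pi*f = 2*pi*286 = 1796.99 rad/s
v = a / omega = 9.585 / 1796.99 = 0.0053339 m/s


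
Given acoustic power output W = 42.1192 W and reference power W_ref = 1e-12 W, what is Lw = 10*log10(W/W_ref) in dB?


W / W_ref = 42.1192 / 1e-12 = 4.21192e+13
Lw = 10 * log10(4.21192e+13) = 136.24 dB


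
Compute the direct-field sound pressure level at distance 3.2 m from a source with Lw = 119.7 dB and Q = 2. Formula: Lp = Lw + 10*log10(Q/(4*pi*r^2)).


4*pi*r^2 = 4*pi*3.2^2 = 128.68 m^2
Q / (4*pi*r^2) = 2 / 128.68 = 0.0155424
Lp = 119.7 + 10*log10(0.0155424) = 101.62 dB


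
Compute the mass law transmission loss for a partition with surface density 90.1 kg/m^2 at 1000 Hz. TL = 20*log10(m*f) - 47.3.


m * f = 90.1 * 1000 = 90100
20*log10(90100) = 99.0945 dB
TL = 99.0945 - 47.3 = 51.794 dB


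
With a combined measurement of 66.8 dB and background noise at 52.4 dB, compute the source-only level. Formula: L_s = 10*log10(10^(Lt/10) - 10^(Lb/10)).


10^(66.8/10) = 4.7863e+06
10^(52.4/10) = 173780
Difference = 4.7863e+06 - 173780 = 4.61252e+06
L_source = 10*log10(4.61252e+06) = 66.639 dB


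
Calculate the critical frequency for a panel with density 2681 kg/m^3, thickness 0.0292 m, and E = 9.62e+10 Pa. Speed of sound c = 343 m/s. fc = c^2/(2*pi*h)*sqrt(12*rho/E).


12*rho/E = 12*2681/9.62e+10 = 3.34428e-07
sqrt(12*rho/E) = sqrt(3.34428e-07) = 0.000578298
c^2/(2*pi*h) = 343^2/(2*pi*0.0292) = 641247
fc = 641247 * 0.000578298 = 370.83 Hz


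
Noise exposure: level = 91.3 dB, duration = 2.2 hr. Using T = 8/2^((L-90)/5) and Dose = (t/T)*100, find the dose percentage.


T_allowed = 8 / 2^((91.3 - 90)/5) = 6.6807 hr
Dose = 2.2 / 6.6807 * 100 = 32.931 %


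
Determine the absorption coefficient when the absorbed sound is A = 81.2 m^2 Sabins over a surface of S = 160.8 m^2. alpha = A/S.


Absorption coefficient = absorbed power / incident power
alpha = A / S = 81.2 / 160.8 = 0.50498


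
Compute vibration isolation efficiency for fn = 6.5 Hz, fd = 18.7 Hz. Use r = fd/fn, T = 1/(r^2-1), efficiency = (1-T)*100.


r = 18.7 / 6.5 = 2.87692
r^2 - 1 = 2.87692^2 - 1 = 7.27667
T = 1/7.27667 = 0.137425
Efficiency = (1 - 0.137425)*100 = 86.257 %


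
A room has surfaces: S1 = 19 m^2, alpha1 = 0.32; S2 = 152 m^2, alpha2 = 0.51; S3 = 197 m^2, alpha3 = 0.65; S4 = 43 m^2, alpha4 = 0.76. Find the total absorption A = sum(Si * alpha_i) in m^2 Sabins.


19 * 0.32 = 6.08
152 * 0.51 = 77.52
197 * 0.65 = 128.05
43 * 0.76 = 32.68
A_total = 6.08 + 77.52 + 128.05 + 32.68 = 244.33 m^2


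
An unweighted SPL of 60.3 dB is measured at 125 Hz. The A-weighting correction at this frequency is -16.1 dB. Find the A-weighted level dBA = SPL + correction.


A-weighting table: 125 Hz -> -16.1 dB correction
SPL_A = SPL + correction = 60.3 + (-16.1) = 44.2 dBA


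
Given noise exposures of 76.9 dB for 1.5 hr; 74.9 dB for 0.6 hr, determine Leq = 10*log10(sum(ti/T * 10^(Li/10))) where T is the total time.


T_total = 1.5 + 0.6 = 2.1 hr
(1.5/2.1) * 10^(76.9/10) = 3.49842e+07
(0.6/2.1) * 10^(74.9/10) = 8.82942e+06
Sum = 3.49842e+07 + 8.82942e+06 = 4.38136e+07
Leq = 10*log10(4.38136e+07) = 76.416 dB


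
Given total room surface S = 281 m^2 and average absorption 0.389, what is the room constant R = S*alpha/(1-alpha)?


R = 281 * 0.389 / (1 - 0.389) = 178.9 m^2


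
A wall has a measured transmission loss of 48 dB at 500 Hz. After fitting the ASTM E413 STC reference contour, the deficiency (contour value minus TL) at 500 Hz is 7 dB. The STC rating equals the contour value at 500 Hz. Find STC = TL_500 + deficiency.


By ASTM E413, STC = value of the fitted reference contour at 500 Hz.
Contour value at 500 Hz = TL_500 + deficiency = 48 + 7 = 55
STC = 55


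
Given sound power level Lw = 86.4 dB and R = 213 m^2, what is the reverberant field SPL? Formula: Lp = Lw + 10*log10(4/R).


4/R = 4/213 = 0.0187793
Lp = 86.4 + 10*log10(0.0187793) = 69.137 dB


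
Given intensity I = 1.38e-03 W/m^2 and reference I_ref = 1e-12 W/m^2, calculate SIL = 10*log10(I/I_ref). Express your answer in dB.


I / I_ref = 1.38e-03 / 1e-12 = 1.38e+09
SIL = 10 * log10(1.38e+09) = 91.399 dB


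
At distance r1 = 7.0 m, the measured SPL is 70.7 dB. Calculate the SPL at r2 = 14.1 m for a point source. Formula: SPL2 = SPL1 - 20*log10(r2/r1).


r2/r1 = 14.1/7.0 = 2.01429
Correction = 20*log10(2.01429) = 6.08244 dB
SPL2 = 70.7 - 6.08244 = 64.618 dB


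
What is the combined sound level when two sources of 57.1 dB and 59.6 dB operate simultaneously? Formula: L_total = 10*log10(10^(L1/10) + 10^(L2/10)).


10^(57.1/10) = 512861
10^(59.6/10) = 912011
Sum = 512861 + 912011 = 1.42487e+06
L_total = 10*log10(1.42487e+06) = 61.538 dB


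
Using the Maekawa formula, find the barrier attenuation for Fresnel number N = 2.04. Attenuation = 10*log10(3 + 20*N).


3 + 20*N = 3 + 20*2.04 = 43.8
Att = 10*log10(43.8) = 16.415 dB


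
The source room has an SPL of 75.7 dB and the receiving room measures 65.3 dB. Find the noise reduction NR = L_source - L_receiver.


NR = L_source - L_receiver (difference between source and receiving room levels)
NR = 75.7 - 65.3 = 10.4 dB


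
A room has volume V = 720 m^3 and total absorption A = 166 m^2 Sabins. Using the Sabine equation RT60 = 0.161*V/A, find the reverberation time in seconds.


RT60 = 0.161 * 720 / 166 = 0.69831 s


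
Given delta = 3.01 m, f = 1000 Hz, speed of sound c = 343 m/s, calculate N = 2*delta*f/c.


N = 2*delta*f/c = 2*delta/lambda, where lambda = c/f
lambda = 343 / 1000 = 0.343 m
N = 2 * 3.01 / 0.343 = 17.551


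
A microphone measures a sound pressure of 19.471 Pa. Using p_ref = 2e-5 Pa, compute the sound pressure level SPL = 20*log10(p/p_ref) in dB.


p / p_ref = 19.471 / 2e-5 = 973550
SPL = 20 * log10(973550) = 119.77 dB


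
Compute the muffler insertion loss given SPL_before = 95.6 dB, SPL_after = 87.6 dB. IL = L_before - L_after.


Insertion loss = SPL without muffler - SPL with muffler
IL = 95.6 - 87.6 = 8 dB


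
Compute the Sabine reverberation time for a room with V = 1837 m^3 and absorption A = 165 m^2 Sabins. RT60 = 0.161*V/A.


RT60 = 0.161 * 1837 / 165 = 1.7925 s


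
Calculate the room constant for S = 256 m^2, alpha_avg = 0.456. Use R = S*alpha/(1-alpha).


R = 256 * 0.456 / (1 - 0.456) = 214.59 m^2


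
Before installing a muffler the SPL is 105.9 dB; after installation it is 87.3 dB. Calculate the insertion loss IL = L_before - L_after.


Insertion loss = SPL without muffler - SPL with muffler
IL = 105.9 - 87.3 = 18.6 dB


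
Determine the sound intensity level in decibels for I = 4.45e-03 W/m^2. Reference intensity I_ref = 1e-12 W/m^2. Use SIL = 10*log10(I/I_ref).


I / I_ref = 4.45e-03 / 1e-12 = 4.45e+09
SIL = 10 * log10(4.45e+09) = 96.484 dB


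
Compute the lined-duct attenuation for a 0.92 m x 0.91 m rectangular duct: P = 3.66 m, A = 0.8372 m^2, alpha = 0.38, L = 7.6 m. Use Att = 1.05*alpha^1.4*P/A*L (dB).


alpha^1.4 = 0.38^1.4 = 0.258046
Attenuation rate = 1.05 * alpha^1.4 * P / A
= 1.05 * 0.258046 * 3.66 / 0.8372 = 1.18451 dB/m
Total Att = 1.18451 * 7.6 = 9.0023 dB


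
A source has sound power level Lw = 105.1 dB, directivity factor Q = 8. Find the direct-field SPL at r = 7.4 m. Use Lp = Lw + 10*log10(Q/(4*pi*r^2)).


4*pi*r^2 = 4*pi*7.4^2 = 688.134 m^2
Q / (4*pi*r^2) = 8 / 688.134 = 0.0116256
Lp = 105.1 + 10*log10(0.0116256) = 85.754 dB


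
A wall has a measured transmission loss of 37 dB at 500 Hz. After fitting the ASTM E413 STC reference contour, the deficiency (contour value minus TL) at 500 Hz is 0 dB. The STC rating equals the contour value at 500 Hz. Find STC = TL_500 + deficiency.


By ASTM E413, STC = value of the fitted reference contour at 500 Hz.
Contour value at 500 Hz = TL_500 + deficiency = 37 + 0 = 37
STC = 37


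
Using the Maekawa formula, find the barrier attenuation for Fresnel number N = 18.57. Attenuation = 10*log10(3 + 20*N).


3 + 20*N = 3 + 20*18.57 = 374.4
Att = 10*log10(374.4) = 25.733 dB


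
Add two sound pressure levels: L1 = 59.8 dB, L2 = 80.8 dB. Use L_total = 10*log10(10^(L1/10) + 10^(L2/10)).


10^(59.8/10) = 954993
10^(80.8/10) = 1.20226e+08
Sum = 954993 + 1.20226e+08 = 1.21181e+08
L_total = 10*log10(1.21181e+08) = 80.834 dB


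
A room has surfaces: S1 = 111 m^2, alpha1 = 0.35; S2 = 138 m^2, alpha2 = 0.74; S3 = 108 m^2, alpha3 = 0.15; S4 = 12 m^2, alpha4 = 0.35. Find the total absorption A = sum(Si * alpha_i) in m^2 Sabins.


111 * 0.35 = 38.85
138 * 0.74 = 102.12
108 * 0.15 = 16.2
12 * 0.35 = 4.2
A_total = 38.85 + 102.12 + 16.2 + 4.2 = 161.37 m^2


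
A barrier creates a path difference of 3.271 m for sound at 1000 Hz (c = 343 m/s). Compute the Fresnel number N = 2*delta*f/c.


N = 2*delta*f/c = 2*delta/lambda, where lambda = c/f
lambda = 343 / 1000 = 0.343 m
N = 2 * 3.271 / 0.343 = 19.073


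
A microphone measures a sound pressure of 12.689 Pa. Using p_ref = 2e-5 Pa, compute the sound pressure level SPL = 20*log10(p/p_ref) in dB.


p / p_ref = 12.689 / 2e-5 = 634450
SPL = 20 * log10(634450) = 116.05 dB


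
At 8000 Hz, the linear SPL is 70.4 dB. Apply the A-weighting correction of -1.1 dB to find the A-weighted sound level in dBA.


A-weighting table: 8000 Hz -> -1.1 dB correction
SPL_A = SPL + correction = 70.4 + (-1.1) = 69.3 dBA


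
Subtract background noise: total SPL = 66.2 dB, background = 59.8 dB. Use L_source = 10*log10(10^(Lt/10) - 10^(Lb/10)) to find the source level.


10^(66.2/10) = 4.16869e+06
10^(59.8/10) = 954993
Difference = 4.16869e+06 - 954993 = 3.2137e+06
L_source = 10*log10(3.2137e+06) = 65.07 dB


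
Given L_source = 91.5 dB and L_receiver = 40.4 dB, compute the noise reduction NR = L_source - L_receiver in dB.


NR = L_source - L_receiver (difference between source and receiving room levels)
NR = 91.5 - 40.4 = 51.1 dB


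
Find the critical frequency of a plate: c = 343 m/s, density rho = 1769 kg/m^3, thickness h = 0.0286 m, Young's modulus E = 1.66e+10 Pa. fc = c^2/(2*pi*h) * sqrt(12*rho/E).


12*rho/E = 12*1769/1.66e+10 = 1.2788e-06
sqrt(12*rho/E) = sqrt(1.2788e-06) = 0.00113084
c^2/(2*pi*h) = 343^2/(2*pi*0.0286) = 654700
fc = 654700 * 0.00113084 = 740.36 Hz


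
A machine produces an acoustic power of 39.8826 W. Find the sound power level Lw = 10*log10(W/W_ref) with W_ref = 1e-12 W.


W / W_ref = 39.8826 / 1e-12 = 3.98826e+13
Lw = 10 * log10(3.98826e+13) = 136.01 dB


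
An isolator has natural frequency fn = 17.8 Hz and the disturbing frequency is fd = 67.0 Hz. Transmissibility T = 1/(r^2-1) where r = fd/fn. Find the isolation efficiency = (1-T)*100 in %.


r = 67.0 / 17.8 = 3.76404
r^2 - 1 = 3.76404^2 - 1 = 13.168
T = 1/13.168 = 0.0759417
Efficiency = (1 - 0.0759417)*100 = 92.406 %


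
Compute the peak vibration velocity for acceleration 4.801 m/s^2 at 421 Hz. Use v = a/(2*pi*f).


omega = 2*pi*f = 2*pi*421 = 2645.22 rad/s
v = a / omega = 4.801 / 2645.22 = 0.001815 m/s


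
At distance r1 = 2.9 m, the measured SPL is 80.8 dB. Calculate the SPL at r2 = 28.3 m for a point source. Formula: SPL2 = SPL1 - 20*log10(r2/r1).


r2/r1 = 28.3/2.9 = 9.75862
Correction = 20*log10(9.75862) = 19.7878 dB
SPL2 = 80.8 - 19.7878 = 61.012 dB


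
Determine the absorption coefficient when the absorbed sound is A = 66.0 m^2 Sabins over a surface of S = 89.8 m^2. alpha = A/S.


Absorption coefficient = absorbed power / incident power
alpha = A / S = 66.0 / 89.8 = 0.73497


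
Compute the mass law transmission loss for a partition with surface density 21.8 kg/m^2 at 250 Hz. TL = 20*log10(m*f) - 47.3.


m * f = 21.8 * 250 = 5450
20*log10(5450) = 74.7279 dB
TL = 74.7279 - 47.3 = 27.428 dB


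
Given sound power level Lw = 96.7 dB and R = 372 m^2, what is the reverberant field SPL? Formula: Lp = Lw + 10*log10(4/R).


4/R = 4/372 = 0.0107527
Lp = 96.7 + 10*log10(0.0107527) = 77.015 dB


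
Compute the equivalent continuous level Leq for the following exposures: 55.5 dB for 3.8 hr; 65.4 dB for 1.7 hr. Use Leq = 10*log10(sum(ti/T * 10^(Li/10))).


T_total = 3.8 + 1.7 = 5.5 hr
(3.8/5.5) * 10^(55.5/10) = 245144
(1.7/5.5) * 10^(65.4/10) = 1.07173e+06
Sum = 245144 + 1.07173e+06 = 1.31687e+06
Leq = 10*log10(1.31687e+06) = 61.195 dB


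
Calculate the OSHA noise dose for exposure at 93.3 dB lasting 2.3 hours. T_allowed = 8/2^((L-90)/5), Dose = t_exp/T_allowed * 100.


T_allowed = 8 / 2^((93.3 - 90)/5) = 5.06303 hr
Dose = 2.3 / 5.06303 * 100 = 45.427 %


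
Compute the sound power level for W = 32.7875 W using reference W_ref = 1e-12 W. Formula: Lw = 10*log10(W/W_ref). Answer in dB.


W / W_ref = 32.7875 / 1e-12 = 3.27875e+13
Lw = 10 * log10(3.27875e+13) = 135.16 dB


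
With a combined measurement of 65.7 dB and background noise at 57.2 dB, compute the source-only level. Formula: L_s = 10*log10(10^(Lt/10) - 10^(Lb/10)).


10^(65.7/10) = 3.71535e+06
10^(57.2/10) = 524807
Difference = 3.71535e+06 - 524807 = 3.19054e+06
L_source = 10*log10(3.19054e+06) = 65.039 dB


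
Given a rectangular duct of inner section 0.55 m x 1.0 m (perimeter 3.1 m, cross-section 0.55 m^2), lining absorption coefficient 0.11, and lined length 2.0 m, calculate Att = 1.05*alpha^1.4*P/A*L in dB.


alpha^1.4 = 0.11^1.4 = 0.0454935
Attenuation rate = 1.05 * alpha^1.4 * P / A
= 1.05 * 0.0454935 * 3.1 / 0.55 = 0.269239 dB/m
Total Att = 0.269239 * 2.0 = 0.53848 dB


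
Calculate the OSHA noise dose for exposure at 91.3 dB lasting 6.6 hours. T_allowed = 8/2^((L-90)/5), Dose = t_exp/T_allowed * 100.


T_allowed = 8 / 2^((91.3 - 90)/5) = 6.6807 hr
Dose = 6.6 / 6.6807 * 100 = 98.792 %


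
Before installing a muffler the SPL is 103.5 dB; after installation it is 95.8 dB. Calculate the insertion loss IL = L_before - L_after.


Insertion loss = SPL without muffler - SPL with muffler
IL = 103.5 - 95.8 = 7.7 dB


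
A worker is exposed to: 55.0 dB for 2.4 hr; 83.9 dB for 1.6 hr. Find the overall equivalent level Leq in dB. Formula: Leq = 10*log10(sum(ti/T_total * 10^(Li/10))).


T_total = 2.4 + 1.6 = 4.0 hr
(2.4/4.0) * 10^(55.0/10) = 189737
(1.6/4.0) * 10^(83.9/10) = 9.81884e+07
Sum = 189737 + 9.81884e+07 = 9.83781e+07
Leq = 10*log10(9.83781e+07) = 79.929 dB


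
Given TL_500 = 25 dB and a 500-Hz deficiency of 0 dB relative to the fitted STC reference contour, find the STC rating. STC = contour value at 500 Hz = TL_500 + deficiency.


By ASTM E413, STC = value of the fitted reference contour at 500 Hz.
Contour value at 500 Hz = TL_500 + deficiency = 25 + 0 = 25
STC = 25


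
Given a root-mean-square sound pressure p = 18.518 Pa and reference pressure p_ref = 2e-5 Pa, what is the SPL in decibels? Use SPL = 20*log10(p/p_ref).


p / p_ref = 18.518 / 2e-5 = 925900
SPL = 20 * log10(925900) = 119.33 dB


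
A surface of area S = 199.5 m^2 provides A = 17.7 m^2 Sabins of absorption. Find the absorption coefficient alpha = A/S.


Absorption coefficient = absorbed power / incident power
alpha = A / S = 17.7 / 199.5 = 0.088722


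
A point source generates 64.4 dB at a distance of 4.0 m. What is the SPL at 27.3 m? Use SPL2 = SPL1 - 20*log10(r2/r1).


r2/r1 = 27.3/4.0 = 6.825
Correction = 20*log10(6.825) = 16.6821 dB
SPL2 = 64.4 - 16.6821 = 47.718 dB


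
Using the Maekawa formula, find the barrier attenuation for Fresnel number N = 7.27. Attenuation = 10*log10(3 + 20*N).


3 + 20*N = 3 + 20*7.27 = 148.4
Att = 10*log10(148.4) = 21.714 dB


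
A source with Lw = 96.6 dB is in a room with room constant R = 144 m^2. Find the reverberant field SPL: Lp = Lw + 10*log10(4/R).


4/R = 4/144 = 0.0277778
Lp = 96.6 + 10*log10(0.0277778) = 81.037 dB


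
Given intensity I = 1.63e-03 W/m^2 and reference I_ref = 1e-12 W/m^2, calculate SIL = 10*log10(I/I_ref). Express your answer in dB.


I / I_ref = 1.63e-03 / 1e-12 = 1.63e+09
SIL = 10 * log10(1.63e+09) = 92.122 dB
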